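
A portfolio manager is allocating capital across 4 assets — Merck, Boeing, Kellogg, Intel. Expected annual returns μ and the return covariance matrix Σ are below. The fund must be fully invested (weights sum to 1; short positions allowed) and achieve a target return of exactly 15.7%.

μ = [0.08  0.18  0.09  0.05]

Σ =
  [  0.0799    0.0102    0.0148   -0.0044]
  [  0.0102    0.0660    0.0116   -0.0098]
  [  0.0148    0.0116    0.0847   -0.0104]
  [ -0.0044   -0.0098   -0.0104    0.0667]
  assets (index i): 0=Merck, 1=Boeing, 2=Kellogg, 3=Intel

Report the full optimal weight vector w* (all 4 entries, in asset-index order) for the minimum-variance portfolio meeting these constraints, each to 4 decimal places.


p=Σ⁻¹μ = [0.5897  2.6976  0.7499  1.3018]
q=Σ⁻¹𝟙 = [9.7708  14.6854  10.4733  19.4278]
a=μᵀp=0.665331  b=𝟙ᵀp=5.339029  c=𝟙ᵀq=54.357302  D=ac−b²=7.660372
λ₁=(c·0.157−b)/D = (54.357302·0.157−5.339029)/7.660372 = 0.417090
λ₂=(a−b·0.157)/D = (0.665331−5.339029·0.157)/7.660372 = -0.022570
w* = 0.417090·p + -0.022570·q:
  w_0 = 0.417090·0.5897 + -0.022570·9.7708 = 0.0254  (Merck)
  w_1 = 0.417090·2.6976 + -0.022570·14.6854 = 0.7937  (Boeing)
  w_2 = 0.417090·0.7499 + -0.022570·10.4733 = 0.0764  (Kellogg)
  w_3 = 0.417090·1.3018 + -0.022570·19.4278 = 0.1045  (Intel)
Σw_i=1.0000  μᵀw=0.1570
σ²=wᵀΣw=λ₁·μ_p+λ₂ = 0.417090·0.157 + -0.022570 = 0.042913 ≈ 0.0429

0.0254  0.7937  0.0764  0.1045


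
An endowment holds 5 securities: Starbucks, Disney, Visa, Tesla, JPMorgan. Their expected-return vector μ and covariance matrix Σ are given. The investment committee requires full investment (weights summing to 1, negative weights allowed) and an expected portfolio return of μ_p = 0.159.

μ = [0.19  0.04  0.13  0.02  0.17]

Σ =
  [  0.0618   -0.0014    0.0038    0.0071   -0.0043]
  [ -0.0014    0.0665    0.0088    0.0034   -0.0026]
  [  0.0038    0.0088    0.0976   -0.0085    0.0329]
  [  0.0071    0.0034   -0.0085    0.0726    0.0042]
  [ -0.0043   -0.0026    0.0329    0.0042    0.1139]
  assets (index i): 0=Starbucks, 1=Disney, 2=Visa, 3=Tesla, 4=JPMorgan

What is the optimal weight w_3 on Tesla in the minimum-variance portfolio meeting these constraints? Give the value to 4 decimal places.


g=Σ⁻¹μ = [3.1563  0.6403  0.6606  -0.0690  1.4380]
h=Σ⁻¹𝟙 = [15.1895  14.0976  7.0011  12.0311  7.2090]
a=μᵀg=0.954274  b=𝟙ᵀg=5.826200  c=𝟙ᵀh=55.528275  D=ac−b²=19.044564
λ₁=(c·0.159−b)/D = (55.528275·0.159−5.826200)/19.044564 = 0.157672
λ₂=(a−b·0.159)/D = (0.954274−5.826200·0.159)/19.044564 = 0.001465
w* = 0.157672·g + 0.001465·h:
  w_0 = 0.157672·3.1563 + 0.001465·15.1895 = 0.5199  (Starbucks)
  w_1 = 0.157672·0.6403 + 0.001465·14.0976 = 0.1216  (Disney)
  w_2 = 0.157672·0.6606 + 0.001465·7.0011 = 0.1144  (Visa)
  w_3 = 0.157672·-0.0690 + 0.001465·12.0311 = 0.0067  (Tesla)
  w_4 = 0.157672·1.4380 + 0.001465·7.2090 = 0.2373  (JPMorgan)
Σw_i=1.0000  μᵀw=0.1590
σ²=wᵀΣw=λ₁·μ_p+λ₂ = 0.157672·0.159 + 0.001465 = 0.026535 ≈ 0.0265

0.0067


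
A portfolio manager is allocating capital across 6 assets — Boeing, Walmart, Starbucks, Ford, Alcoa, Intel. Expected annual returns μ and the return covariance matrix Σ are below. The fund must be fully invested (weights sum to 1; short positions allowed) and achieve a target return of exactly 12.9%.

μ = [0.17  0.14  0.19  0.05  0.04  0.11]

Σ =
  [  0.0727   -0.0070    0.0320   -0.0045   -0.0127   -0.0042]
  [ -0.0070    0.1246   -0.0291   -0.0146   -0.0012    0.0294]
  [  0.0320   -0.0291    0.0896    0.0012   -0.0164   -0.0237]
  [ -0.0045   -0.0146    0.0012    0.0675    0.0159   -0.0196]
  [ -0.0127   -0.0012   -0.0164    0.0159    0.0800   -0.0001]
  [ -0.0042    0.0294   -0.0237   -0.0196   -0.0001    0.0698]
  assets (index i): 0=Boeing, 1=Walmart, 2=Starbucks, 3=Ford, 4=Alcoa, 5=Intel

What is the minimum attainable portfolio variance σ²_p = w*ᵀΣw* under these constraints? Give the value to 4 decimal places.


0.0117

x=Σ⁻¹μ = [1.6589  1.4958  2.8352  1.5893  1.0542  2.4562]
y=Σ⁻¹𝟙 = [11.5906  10.2104  18.7312  20.7702  14.2337  22.9362]
a=μᵀx=1.421929  b=𝟙ᵀx=11.089624  c=𝟙ᵀy=98.472211  D=ac−b²=17.040685
λ₁=(c·0.129−b)/D = (98.472211·0.129−11.089624)/17.040685 = 0.094673
λ₂=(a−b·0.129)/D = (1.421929−11.089624·0.129)/17.040685 = -0.000507
w* = 0.094673·x + -0.000507·y:
  w_0 = 0.094673·1.6589 + -0.000507·11.5906 = 0.1512  (Boeing)
  w_1 = 0.094673·1.4958 + -0.000507·10.2104 = 0.1364  (Walmart)
  w_2 = 0.094673·2.8352 + -0.000507·18.7312 = 0.2589  (Starbucks)
  w_3 = 0.094673·1.5893 + -0.000507·20.7702 = 0.1399  (Ford)
  w_4 = 0.094673·1.0542 + -0.000507·14.2337 = 0.0926  (Alcoa)
  w_5 = 0.094673·2.4562 + -0.000507·22.9362 = 0.2209  (Intel)
Σw_i=1.0000  μᵀw=0.1290
σ²=wᵀΣw=λ₁·μ_p+λ₂ = 0.094673·0.129 + -0.000507 = 0.011706 ≈ 0.0117


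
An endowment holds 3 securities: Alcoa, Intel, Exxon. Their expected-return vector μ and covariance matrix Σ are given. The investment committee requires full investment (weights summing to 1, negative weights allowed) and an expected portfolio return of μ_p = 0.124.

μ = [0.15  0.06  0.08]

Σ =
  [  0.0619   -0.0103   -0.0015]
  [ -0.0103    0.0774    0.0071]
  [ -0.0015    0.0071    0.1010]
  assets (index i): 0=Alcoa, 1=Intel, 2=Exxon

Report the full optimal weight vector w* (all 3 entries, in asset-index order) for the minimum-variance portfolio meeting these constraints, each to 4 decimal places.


0.6789  0.1763  0.1448

p=Σ⁻¹μ = [2.6170  1.0540  0.7569]
q=Σ⁻¹𝟙 = [18.8034  14.5823  9.1552]
a=μᵀp=0.516338  b=𝟙ᵀp=4.427864  c=𝟙ᵀq=42.540905  D=ac−b²=2.359506
λ₁=(c·0.124−b)/D = (42.540905·0.124−4.427864)/2.359506 = 0.359062
λ₂=(a−b·0.124)/D = (0.516338−4.427864·0.124)/2.359506 = -0.013866
w* = 0.359062·p + -0.013866·q:
  w_0 = 0.359062·2.6170 + -0.013866·18.8034 = 0.6789  (Alcoa)
  w_1 = 0.359062·1.0540 + -0.013866·14.5823 = 0.1763  (Intel)
  w_2 = 0.359062·0.7569 + -0.013866·9.1552 = 0.1448  (Exxon)
Σw_i=1.0000  μᵀw=0.1240
σ²=wᵀΣw=λ₁·μ_p+λ₂ = 0.359062·0.124 + -0.013866 = 0.030658 ≈ 0.0307


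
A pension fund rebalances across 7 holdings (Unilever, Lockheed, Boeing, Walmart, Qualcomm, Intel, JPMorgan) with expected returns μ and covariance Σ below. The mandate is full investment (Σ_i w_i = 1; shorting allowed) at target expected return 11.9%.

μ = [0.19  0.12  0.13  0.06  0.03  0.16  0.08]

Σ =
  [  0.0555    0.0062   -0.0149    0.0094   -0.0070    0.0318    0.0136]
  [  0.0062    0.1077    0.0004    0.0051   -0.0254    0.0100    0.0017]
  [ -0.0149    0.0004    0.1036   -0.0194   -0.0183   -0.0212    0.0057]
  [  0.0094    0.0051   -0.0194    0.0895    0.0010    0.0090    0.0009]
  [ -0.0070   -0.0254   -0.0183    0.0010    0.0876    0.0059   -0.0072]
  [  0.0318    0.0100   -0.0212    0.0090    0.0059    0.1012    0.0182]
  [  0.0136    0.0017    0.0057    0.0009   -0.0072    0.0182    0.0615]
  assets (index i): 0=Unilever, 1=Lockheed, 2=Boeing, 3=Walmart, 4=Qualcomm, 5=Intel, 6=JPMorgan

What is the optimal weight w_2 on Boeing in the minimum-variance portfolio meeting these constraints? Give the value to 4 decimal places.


0.2097

u=Σ⁻¹μ = [3.5370  1.1367  2.2433  0.6375  1.3924  0.6458  0.2419]
v=Σ⁻¹𝟙 = [17.7621  12.1143  17.9047  11.9006  20.7625  2.4503  11.8694]
a=μᵀu=1.302777  b=𝟙ᵀu=9.834649  c=𝟙ᵀv=94.763971  D=ac−b²=26.736010
λ₁=(c·0.119−b)/D = (94.763971·0.119−9.834649)/26.736010 = 0.053945
λ₂=(a−b·0.119)/D = (1.302777−9.834649·0.119)/26.736010 = 0.004954
w* = 0.053945·u + 0.004954·v:
  w_0 = 0.053945·3.5370 + 0.004954·17.7621 = 0.2788  (Unilever)
  w_1 = 0.053945·1.1367 + 0.004954·12.1143 = 0.1213  (Lockheed)
  w_2 = 0.053945·2.2433 + 0.004954·17.9047 = 0.2097  (Boeing)
  w_3 = 0.053945·0.6375 + 0.004954·11.9006 = 0.0933  (Walmart)
  w_4 = 0.053945·1.3924 + 0.004954·20.7625 = 0.1780  (Qualcomm)
  w_5 = 0.053945·0.6458 + 0.004954·2.4503 = 0.0470  (Intel)
  w_6 = 0.053945·0.2419 + 0.004954·11.8694 = 0.0718  (JPMorgan)
Σw_i=1.0000  μᵀw=0.1190
σ²=wᵀΣw=λ₁·μ_p+λ₂ = 0.053945·0.119 + 0.004954 = 0.011374 ≈ 0.0114


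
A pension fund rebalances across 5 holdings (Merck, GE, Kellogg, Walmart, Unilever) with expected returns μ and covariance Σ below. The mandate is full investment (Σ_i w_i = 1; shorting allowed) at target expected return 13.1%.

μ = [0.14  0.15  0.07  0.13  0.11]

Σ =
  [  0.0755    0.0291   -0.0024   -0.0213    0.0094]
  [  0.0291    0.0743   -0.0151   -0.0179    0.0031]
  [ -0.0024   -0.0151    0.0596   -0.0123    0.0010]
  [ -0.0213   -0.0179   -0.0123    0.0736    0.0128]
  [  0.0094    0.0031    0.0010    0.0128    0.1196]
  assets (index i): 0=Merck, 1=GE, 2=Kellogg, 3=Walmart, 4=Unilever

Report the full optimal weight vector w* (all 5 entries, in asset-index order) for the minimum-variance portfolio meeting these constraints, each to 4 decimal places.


0.2209  0.2978  0.1156  0.3542  0.0114

u=Σ⁻¹μ = [1.8193  2.6135  2.5859  3.3025  0.3339]
v=Σ⁻¹𝟙 = [13.3571  20.0552  27.7664  26.3195  3.7426]
a=μᵀu=1.293800  b=𝟙ᵀu=10.655132  c=𝟙ᵀv=91.240721  D=ac−b²=4.515416
λ₁=(c·0.131−b)/D = (91.240721·0.131−10.655132)/4.515416 = 0.287327
λ₂=(a−b·0.131)/D = (1.293800−10.655132·0.131)/4.515416 = -0.022594
w* = 0.287327·u + -0.022594·v:
  w_0 = 0.287327·1.8193 + -0.022594·13.3571 = 0.2209  (Merck)
  w_1 = 0.287327·2.6135 + -0.022594·20.0552 = 0.2978  (GE)
  w_2 = 0.287327·2.5859 + -0.022594·27.7664 = 0.1156  (Kellogg)
  w_3 = 0.287327·3.3025 + -0.022594·26.3195 = 0.3542  (Walmart)
  w_4 = 0.287327·0.3339 + -0.022594·3.7426 = 0.0114  (Unilever)
Σw_i=1.0000  μᵀw=0.1310
σ²=wᵀΣw=λ₁·μ_p+λ₂ = 0.287327·0.131 + -0.022594 = 0.015046 ≈ 0.0150


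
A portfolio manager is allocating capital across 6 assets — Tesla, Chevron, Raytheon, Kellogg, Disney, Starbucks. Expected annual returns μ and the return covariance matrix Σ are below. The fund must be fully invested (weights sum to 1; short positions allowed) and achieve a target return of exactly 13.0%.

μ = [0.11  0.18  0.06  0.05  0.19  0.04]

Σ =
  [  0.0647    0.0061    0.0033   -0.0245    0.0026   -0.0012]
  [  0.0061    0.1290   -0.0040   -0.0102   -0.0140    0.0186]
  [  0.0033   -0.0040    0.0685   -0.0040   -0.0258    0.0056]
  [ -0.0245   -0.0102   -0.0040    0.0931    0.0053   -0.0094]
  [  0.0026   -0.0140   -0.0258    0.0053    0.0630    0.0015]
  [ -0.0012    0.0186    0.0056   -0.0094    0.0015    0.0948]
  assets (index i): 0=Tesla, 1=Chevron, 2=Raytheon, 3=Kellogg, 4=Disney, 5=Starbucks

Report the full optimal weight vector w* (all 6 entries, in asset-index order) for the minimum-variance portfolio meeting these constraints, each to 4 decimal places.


0.1474  0.1547  0.2286  0.1061  0.3492  0.0139

g=Σ⁻¹μ = [1.5929  1.9677  2.6289  1.0288  4.3791  -0.0665]
h=Σ⁻¹𝟙 = [18.9072  10.5329  24.2997  17.3183  25.7231  8.5960]
a=μᵀg=1.567943  b=𝟙ᵀg=11.530834  c=𝟙ᵀh=105.377151  D=ac−b²=32.265198
λ₁=(c·0.130−b)/D = (105.377151·0.130−11.530834)/32.265198 = 0.067199
λ₂=(a−b·0.130)/D = (1.567943−11.530834·0.130)/32.265198 = 0.002136
w* = 0.067199·g + 0.002136·h:
  w_0 = 0.067199·1.5929 + 0.002136·18.9072 = 0.1474  (Tesla)
  w_1 = 0.067199·1.9677 + 0.002136·10.5329 = 0.1547  (Chevron)
  w_2 = 0.067199·2.6289 + 0.002136·24.2997 = 0.2286  (Raytheon)
  w_3 = 0.067199·1.0288 + 0.002136·17.3183 = 0.1061  (Kellogg)
  w_4 = 0.067199·4.3791 + 0.002136·25.7231 = 0.3492  (Disney)
  w_5 = 0.067199·-0.0665 + 0.002136·8.5960 = 0.0139  (Starbucks)
Σw_i=1.0000  μᵀw=0.1300
σ²=wᵀΣw=λ₁·μ_p+λ₂ = 0.067199·0.130 + 0.002136 = 0.010872 ≈ 0.0109


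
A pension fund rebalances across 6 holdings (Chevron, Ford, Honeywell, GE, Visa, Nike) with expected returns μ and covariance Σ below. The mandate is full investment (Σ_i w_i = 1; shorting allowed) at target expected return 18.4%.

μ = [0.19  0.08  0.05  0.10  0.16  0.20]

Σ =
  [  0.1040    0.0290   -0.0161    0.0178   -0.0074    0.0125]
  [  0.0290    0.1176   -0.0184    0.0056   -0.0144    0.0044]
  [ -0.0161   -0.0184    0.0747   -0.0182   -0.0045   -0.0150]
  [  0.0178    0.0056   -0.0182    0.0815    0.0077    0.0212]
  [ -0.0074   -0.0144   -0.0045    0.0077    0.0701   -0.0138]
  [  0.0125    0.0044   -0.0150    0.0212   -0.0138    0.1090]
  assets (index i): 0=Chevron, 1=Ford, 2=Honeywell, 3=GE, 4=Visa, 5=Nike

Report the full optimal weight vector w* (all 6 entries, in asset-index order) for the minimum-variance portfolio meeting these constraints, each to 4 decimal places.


u=Σ⁻¹μ = [1.8023  0.8346  1.9804  0.3467  3.1664  2.2005]
v=Σ⁻¹𝟙 = [8.3843  11.7801  24.1135  10.0595  20.3107  11.6706]
a=μᵀu=1.489608  b=𝟙ᵀu=10.330879  c=𝟙ᵀv=86.318684  D=ac−b²=21.853964
λ₁=(c·0.184−b)/D = (86.318684·0.184−10.330879)/21.853964 = 0.254039
λ₂=(a−b·0.184)/D = (1.489608−10.330879·0.184)/21.853964 = -0.018819
w* = 0.254039·u + -0.018819·v:
  w_0 = 0.254039·1.8023 + -0.018819·8.3843 = 0.3001  (Chevron)
  w_1 = 0.254039·0.8346 + -0.018819·11.7801 = -0.0097  (Ford)
  w_2 = 0.254039·1.9804 + -0.018819·24.1135 = 0.0493  (Honeywell)
  w_3 = 0.254039·0.3467 + -0.018819·10.0595 = -0.1012  (GE)
  w_4 = 0.254039·3.1664 + -0.018819·20.3107 = 0.4222  (Visa)
  w_5 = 0.254039·2.2005 + -0.018819·11.6706 = 0.3394  (Nike)
Σw_i=1.0000  μᵀw=0.1840
σ²=wᵀΣw=λ₁·μ_p+λ₂ = 0.254039·0.184 + -0.018819 = 0.027924 ≈ 0.0279

0.3001  -0.0097  0.0493  -0.1012  0.4222  0.3394


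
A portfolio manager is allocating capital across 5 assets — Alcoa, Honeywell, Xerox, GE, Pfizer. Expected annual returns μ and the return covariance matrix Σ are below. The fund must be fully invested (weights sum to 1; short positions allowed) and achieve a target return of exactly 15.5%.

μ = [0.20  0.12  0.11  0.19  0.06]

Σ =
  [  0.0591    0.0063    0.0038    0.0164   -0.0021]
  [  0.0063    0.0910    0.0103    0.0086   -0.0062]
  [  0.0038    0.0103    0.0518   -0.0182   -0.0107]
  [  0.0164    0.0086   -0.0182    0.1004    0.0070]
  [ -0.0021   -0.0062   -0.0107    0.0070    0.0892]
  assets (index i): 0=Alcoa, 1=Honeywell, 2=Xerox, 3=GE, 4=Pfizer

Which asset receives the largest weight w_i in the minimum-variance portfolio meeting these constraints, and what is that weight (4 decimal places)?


g=Σ⁻¹μ = [2.6726  0.7332  2.6120  1.7997  0.9586]
h=Σ⁻¹𝟙 = [12.1605  7.4293  23.5645  10.6326  14.0057]
a=μᵀg=1.309304  b=𝟙ᵀg=8.776255  c=𝟙ᵀh=67.792682  D=ac−b²=11.738547
λ₁=(c·0.155−b)/D = (67.792682·0.155−8.776255)/11.738547 = 0.147515
λ₂=(a−b·0.155)/D = (1.309304−8.776255·0.155)/11.738547 = -0.004346
w* = 0.147515·g + -0.004346·h:
  w_0 = 0.147515·2.6726 + -0.004346·12.1605 = 0.3414  (Alcoa)
  w_1 = 0.147515·0.7332 + -0.004346·7.4293 = 0.0759  (Honeywell)
  w_2 = 0.147515·2.6120 + -0.004346·23.5645 = 0.2829  (Xerox)
  w_3 = 0.147515·1.7997 + -0.004346·10.6326 = 0.2193  (GE)
  w_4 = 0.147515·0.9586 + -0.004346·14.0057 = 0.0805  (Pfizer)
Σw_i=1.0000  μᵀw=0.1550
σ²=wᵀΣw=λ₁·μ_p+λ₂ = 0.147515·0.155 + -0.004346 = 0.018519 ≈ 0.0185

Alcoa (0.3414)


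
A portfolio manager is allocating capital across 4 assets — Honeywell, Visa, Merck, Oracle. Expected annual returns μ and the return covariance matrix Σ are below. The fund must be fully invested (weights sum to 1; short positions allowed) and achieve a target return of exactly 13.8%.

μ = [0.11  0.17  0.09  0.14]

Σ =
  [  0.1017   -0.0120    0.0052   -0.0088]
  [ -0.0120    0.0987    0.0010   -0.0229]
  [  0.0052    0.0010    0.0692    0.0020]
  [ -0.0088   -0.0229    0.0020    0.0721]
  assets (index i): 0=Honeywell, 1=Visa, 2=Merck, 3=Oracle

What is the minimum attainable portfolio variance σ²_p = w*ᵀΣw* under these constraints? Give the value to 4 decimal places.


g=Σ⁻¹μ = [1.5855  2.5834  1.0595  2.9264]
h=Σ⁻¹𝟙 = [12.8571  16.2658  12.6643  20.2538]
a=μᵀg=1.118631  b=𝟙ᵀg=8.154790  c=𝟙ᵀh=62.041032  D=ac−b²=2.900454
λ₁=(c·0.138−b)/D = (62.041032·0.138−8.154790)/2.900454 = 0.140279
λ₂=(a−b·0.138)/D = (1.118631−8.154790·0.138)/2.900454 = -0.002320
w* = 0.140279·g + -0.002320·h:
  w_0 = 0.140279·1.5855 + -0.002320·12.8571 = 0.1926  (Honeywell)
  w_1 = 0.140279·2.5834 + -0.002320·16.2658 = 0.3247  (Visa)
  w_2 = 0.140279·1.0595 + -0.002320·12.6643 = 0.1192  (Merck)
  w_3 = 0.140279·2.9264 + -0.002320·20.2538 = 0.3635  (Oracle)
Σw_i=1.0000  μᵀw=0.1380
σ²=wᵀΣw=λ₁·μ_p+λ₂ = 0.140279·0.138 + -0.002320 = 0.017038 ≈ 0.0170

0.0170


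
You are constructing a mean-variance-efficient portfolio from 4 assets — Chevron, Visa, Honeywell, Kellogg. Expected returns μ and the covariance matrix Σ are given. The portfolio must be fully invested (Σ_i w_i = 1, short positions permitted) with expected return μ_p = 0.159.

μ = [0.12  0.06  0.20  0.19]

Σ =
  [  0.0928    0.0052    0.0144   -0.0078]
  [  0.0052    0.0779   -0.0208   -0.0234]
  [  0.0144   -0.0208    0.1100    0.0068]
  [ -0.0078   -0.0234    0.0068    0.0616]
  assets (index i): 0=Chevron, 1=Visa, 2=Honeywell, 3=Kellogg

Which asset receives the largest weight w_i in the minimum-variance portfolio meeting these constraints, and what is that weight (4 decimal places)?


p=Σ⁻¹μ = [1.2012  2.3689  1.8659  3.9304]
q=Σ⁻¹𝟙 = [9.9804  22.4406  10.4907  24.8640]
a=μᵀp=1.406232  b=𝟙ᵀp=9.366375  c=𝟙ᵀq=67.775677  D=ac−b²=7.579370
λ₁=(c·0.159−b)/D = (67.775677·0.159−9.366375)/7.579370 = 0.186026
λ₂=(a−b·0.159)/D = (1.406232−9.366375·0.159)/7.579370 = -0.010954
w* = 0.186026·p + -0.010954·q:
  w_0 = 0.186026·1.2012 + -0.010954·9.9804 = 0.1141  (Chevron)
  w_1 = 0.186026·2.3689 + -0.010954·22.4406 = 0.1949  (Visa)
  w_2 = 0.186026·1.8659 + -0.010954·10.4907 = 0.2322  (Honeywell)
  w_3 = 0.186026·3.9304 + -0.010954·24.8640 = 0.4588  (Kellogg)
Σw_i=1.0000  μᵀw=0.1590
σ²=wᵀΣw=λ₁·μ_p+λ₂ = 0.186026·0.159 + -0.010954 = 0.018625 ≈ 0.0186

Kellogg (0.4588)


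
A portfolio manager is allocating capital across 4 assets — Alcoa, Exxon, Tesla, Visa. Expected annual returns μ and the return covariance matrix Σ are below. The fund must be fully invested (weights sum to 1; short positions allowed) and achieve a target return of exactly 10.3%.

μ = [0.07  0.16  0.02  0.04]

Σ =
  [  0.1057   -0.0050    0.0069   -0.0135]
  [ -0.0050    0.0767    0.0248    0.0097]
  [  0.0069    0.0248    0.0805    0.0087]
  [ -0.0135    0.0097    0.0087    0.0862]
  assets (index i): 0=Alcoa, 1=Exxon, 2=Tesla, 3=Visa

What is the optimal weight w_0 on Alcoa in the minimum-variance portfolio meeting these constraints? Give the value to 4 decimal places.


p=Σ⁻¹μ = [0.8581  2.2755  -0.5693  0.3998]
q=Σ⁻¹𝟙 = [10.9291  9.9815  7.1714  11.4656]
a=μᵀp=0.428758  b=𝟙ᵀp=2.964126  c=𝟙ᵀq=39.547580  D=ac−b²=8.170283
λ₁=(c·0.103−b)/D = (39.547580·0.103−2.964126)/8.170283 = 0.135769
λ₂=(a−b·0.103)/D = (0.428758−2.964126·0.103)/8.170283 = 0.015110
w* = 0.135769·p + 0.015110·q:
  w_0 = 0.135769·0.8581 + 0.015110·10.9291 = 0.2816  (Alcoa)
  w_1 = 0.135769·2.2755 + 0.015110·9.9815 = 0.4598  (Exxon)
  w_2 = 0.135769·-0.5693 + 0.015110·7.1714 = 0.0311  (Tesla)
  w_3 = 0.135769·0.3998 + 0.015110·11.4656 = 0.2275  (Visa)
Σw_i=1.0000  μᵀw=0.1030
σ²=wᵀΣw=λ₁·μ_p+λ₂ = 0.135769·0.103 + 0.015110 = 0.029094 ≈ 0.0291

0.2816


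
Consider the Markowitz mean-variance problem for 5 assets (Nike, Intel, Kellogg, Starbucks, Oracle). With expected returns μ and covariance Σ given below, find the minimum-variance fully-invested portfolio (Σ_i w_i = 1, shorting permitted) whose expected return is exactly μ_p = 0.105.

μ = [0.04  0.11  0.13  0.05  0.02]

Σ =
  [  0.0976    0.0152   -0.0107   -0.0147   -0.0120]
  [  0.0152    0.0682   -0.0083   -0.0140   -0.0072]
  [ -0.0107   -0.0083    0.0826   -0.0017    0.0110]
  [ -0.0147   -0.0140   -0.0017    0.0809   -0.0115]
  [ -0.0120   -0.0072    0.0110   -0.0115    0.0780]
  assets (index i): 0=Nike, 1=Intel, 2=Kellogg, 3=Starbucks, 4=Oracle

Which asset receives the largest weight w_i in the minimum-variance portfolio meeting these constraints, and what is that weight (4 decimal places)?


p=Σ⁻¹μ = [0.5251  2.0003  1.8084  1.1598  0.4378]
q=Σ⁻¹𝟙 = [14.1354  19.4415  13.9370  21.1370  17.9407]
a=μᵀp=0.542879  b=𝟙ᵀp=5.931458  c=𝟙ᵀq=86.591594  D=ac−b²=11.826567
λ₁=(c·0.105−b)/D = (86.591594·0.105−5.931458)/11.826567 = 0.267251
λ₂=(a−b·0.105)/D = (0.542879−5.931458·0.105)/11.826567 = -0.006758
w* = 0.267251·p + -0.006758·q:
  w_0 = 0.267251·0.5251 + -0.006758·14.1354 = 0.0448  (Nike)
  w_1 = 0.267251·2.0003 + -0.006758·19.4415 = 0.4032  (Intel)
  w_2 = 0.267251·1.8084 + -0.006758·13.9370 = 0.3891  (Kellogg)
  w_3 = 0.267251·1.1598 + -0.006758·21.1370 = 0.1671  (Starbucks)
  w_4 = 0.267251·0.4378 + -0.006758·17.9407 = -0.0042  (Oracle)
Σw_i=1.0000  μᵀw=0.1050
σ²=wᵀΣw=λ₁·μ_p+λ₂ = 0.267251·0.105 + -0.006758 = 0.021303 ≈ 0.0213

Intel (0.4032)


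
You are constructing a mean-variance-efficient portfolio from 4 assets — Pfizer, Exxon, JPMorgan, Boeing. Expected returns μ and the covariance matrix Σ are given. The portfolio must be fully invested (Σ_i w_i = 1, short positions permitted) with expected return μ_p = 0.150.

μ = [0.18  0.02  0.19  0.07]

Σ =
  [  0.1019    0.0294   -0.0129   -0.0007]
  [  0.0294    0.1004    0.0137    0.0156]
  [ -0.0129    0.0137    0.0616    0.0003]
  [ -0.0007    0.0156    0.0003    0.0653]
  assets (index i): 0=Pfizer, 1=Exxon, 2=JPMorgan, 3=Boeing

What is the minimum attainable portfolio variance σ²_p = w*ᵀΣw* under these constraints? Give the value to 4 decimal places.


p=Σ⁻¹μ = [2.6584  -1.3333  3.9308  1.4009]
q=Σ⁻¹𝟙 = [11.7302  1.7145  18.2361  14.9463]
a=μᵀp=1.296761  b=𝟙ᵀp=6.656826  c=𝟙ᵀq=46.627104  D=ac−b²=16.150888
λ₁=(c·0.150−b)/D = (46.627104·0.150−6.656826)/16.150888 = 0.020881
λ₂=(a−b·0.150)/D = (1.296761−6.656826·0.150)/16.150888 = 0.018466
w* = 0.020881·p + 0.018466·q:
  w_0 = 0.020881·2.6584 + 0.018466·11.7302 = 0.2721  (Pfizer)
  w_1 = 0.020881·-1.3333 + 0.018466·1.7145 = 0.0038  (Exxon)
  w_2 = 0.020881·3.9308 + 0.018466·18.2361 = 0.4188  (JPMorgan)
  w_3 = 0.020881·1.4009 + 0.018466·14.9463 = 0.3052  (Boeing)
Σw_i=1.0000  μᵀw=0.1500
σ²=wᵀΣw=λ₁·μ_p+λ₂ = 0.020881·0.150 + 0.018466 = 0.021598 ≈ 0.0216

0.0216


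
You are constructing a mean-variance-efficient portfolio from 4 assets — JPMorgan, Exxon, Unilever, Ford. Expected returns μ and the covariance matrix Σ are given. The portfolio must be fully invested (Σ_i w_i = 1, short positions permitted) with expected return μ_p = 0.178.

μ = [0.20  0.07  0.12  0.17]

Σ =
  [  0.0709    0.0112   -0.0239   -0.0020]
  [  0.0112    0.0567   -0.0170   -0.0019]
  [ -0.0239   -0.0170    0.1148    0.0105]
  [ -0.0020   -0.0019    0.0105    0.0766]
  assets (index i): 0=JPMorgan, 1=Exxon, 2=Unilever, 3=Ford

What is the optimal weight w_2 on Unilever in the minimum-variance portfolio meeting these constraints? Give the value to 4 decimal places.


x=Σ⁻¹μ = [3.2708  1.1708  1.7076  2.0997]
y=Σ⁻¹𝟙 = [16.0859  18.9916  13.7691  12.0585]
a=μᵀx=1.297966  b=𝟙ᵀx=8.248840  c=𝟙ᵀy=60.905173  D=ac−b²=11.009448
λ₁=(c·0.178−b)/D = (60.905173·0.178−8.248840)/11.009448 = 0.235460
λ₂=(a−b·0.178)/D = (1.297966−8.248840·0.178)/11.009448 = -0.015471
w* = 0.235460·x + -0.015471·y:
  w_0 = 0.235460·3.2708 + -0.015471·16.0859 = 0.5213  (JPMorgan)
  w_1 = 0.235460·1.1708 + -0.015471·18.9916 = -0.0181  (Exxon)
  w_2 = 0.235460·1.7076 + -0.015471·13.7691 = 0.1890  (Unilever)
  w_3 = 0.235460·2.0997 + -0.015471·12.0585 = 0.3078  (Ford)
Σw_i=1.0000  μᵀw=0.1780
σ²=wᵀΣw=λ₁·μ_p+λ₂ = 0.235460·0.178 + -0.015471 = 0.026441 ≈ 0.0264

0.1890


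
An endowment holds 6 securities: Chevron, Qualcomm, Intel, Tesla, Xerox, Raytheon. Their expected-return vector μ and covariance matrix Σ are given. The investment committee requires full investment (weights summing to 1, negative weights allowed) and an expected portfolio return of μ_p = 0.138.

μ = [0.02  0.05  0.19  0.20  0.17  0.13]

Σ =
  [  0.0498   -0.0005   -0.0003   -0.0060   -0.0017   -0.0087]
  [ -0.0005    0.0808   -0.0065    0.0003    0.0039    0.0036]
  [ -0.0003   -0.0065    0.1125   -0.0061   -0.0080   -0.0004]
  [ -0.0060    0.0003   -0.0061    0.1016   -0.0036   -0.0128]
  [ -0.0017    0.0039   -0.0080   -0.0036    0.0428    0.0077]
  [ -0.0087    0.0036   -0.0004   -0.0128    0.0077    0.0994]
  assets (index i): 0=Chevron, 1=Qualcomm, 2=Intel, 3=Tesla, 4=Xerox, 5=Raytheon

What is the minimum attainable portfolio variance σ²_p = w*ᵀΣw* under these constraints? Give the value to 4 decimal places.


x=Σ⁻¹μ = [1.1089  0.5203  2.1701  2.4902  4.3355  1.3796]
y=Σ⁻¹𝟙 = [24.9073  11.7433  12.2080  14.3725  24.6506  11.8054]
a=μᵀx=1.874937  b=𝟙ᵀx=12.004635  c=𝟙ᵀy=99.687067  D=ac−b²=42.795727
λ₁=(c·0.138−b)/D = (99.687067·0.138−12.004635)/42.795727 = 0.040943
λ₂=(a−b·0.138)/D = (1.874937−12.004635·0.138)/42.795727 = 0.005101
w* = 0.040943·x + 0.005101·y:
  w_0 = 0.040943·1.1089 + 0.005101·24.9073 = 0.1725  (Chevron)
  w_1 = 0.040943·0.5203 + 0.005101·11.7433 = 0.0812  (Qualcomm)
  w_2 = 0.040943·2.1701 + 0.005101·12.2080 = 0.1511  (Intel)
  w_3 = 0.040943·2.4902 + 0.005101·14.3725 = 0.1753  (Tesla)
  w_4 = 0.040943·4.3355 + 0.005101·24.6506 = 0.3032  (Xerox)
  w_5 = 0.040943·1.3796 + 0.005101·11.8054 = 0.1167  (Raytheon)
Σw_i=1.0000  μᵀw=0.1380
σ²=wᵀΣw=λ₁·μ_p+λ₂ = 0.040943·0.138 + 0.005101 = 0.010751 ≈ 0.0108

0.0108


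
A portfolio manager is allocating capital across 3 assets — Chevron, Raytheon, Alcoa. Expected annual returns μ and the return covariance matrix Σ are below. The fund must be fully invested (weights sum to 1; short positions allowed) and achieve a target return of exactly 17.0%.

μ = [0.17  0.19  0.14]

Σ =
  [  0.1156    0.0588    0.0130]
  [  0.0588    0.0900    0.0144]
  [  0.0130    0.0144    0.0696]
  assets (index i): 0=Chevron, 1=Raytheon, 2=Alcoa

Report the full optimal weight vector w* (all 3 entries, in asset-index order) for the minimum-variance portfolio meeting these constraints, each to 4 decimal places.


g=Σ⁻¹μ = [0.5197  1.5154  1.6009]
h=Σ⁻¹𝟙 = [3.9203  6.5862  12.2729]
a=μᵀg=0.600407  b=𝟙ᵀg=3.636033  c=𝟙ᵀh=22.779391  D=ac−b²=0.456173
λ₁=(c·0.170−b)/D = (22.779391·0.170−3.636033)/0.456173 = 0.518364
λ₂=(a−b·0.170)/D = (0.600407−3.636033·0.170)/0.456173 = -0.038842
w* = 0.518364·g + -0.038842·h:
  w_0 = 0.518364·0.5197 + -0.038842·3.9203 = 0.1171  (Chevron)
  w_1 = 0.518364·1.5154 + -0.038842·6.5862 = 0.5297  (Raytheon)
  w_2 = 0.518364·1.6009 + -0.038842·12.2729 = 0.3531  (Alcoa)
Σw_i=1.0000  μᵀw=0.1700
σ²=wᵀΣw=λ₁·μ_p+λ₂ = 0.518364·0.170 + -0.038842 = 0.049280 ≈ 0.0493

0.1171  0.5297  0.3531


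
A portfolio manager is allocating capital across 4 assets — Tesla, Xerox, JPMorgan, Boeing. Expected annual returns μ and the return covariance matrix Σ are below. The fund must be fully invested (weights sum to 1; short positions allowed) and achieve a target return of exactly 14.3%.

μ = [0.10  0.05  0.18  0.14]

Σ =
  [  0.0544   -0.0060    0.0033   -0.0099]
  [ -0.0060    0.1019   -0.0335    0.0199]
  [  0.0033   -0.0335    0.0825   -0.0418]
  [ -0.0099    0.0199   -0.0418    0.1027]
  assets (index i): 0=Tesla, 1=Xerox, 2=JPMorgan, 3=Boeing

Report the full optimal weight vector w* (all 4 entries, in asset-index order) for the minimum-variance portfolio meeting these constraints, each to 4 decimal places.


0.1733  0.0819  0.4327  0.3121

x=Σ⁻¹μ = [2.2889  1.4149  4.1930  3.0163]
y=Σ⁻¹𝟙 = [22.1523  16.4262  28.1033  20.1280]
a=μᵀx=1.476657  b=𝟙ᵀx=10.913056  c=𝟙ᵀy=86.809787  D=ac−b²=9.093453
λ₁=(c·0.143−b)/D = (86.809787·0.143−10.913056)/9.093453 = 0.165036
λ₂=(a−b·0.143)/D = (1.476657−10.913056·0.143)/9.093453 = -0.009228
w* = 0.165036·x + -0.009228·y:
  w_0 = 0.165036·2.2889 + -0.009228·22.1523 = 0.1733  (Tesla)
  w_1 = 0.165036·1.4149 + -0.009228·16.4262 = 0.0819  (Xerox)
  w_2 = 0.165036·4.1930 + -0.009228·28.1033 = 0.4327  (JPMorgan)
  w_3 = 0.165036·3.0163 + -0.009228·20.1280 = 0.3121  (Boeing)
Σw_i=1.0000  μᵀw=0.1430
σ²=wᵀΣw=λ₁·μ_p+λ₂ = 0.165036·0.143 + -0.009228 = 0.014373 ≈ 0.0144


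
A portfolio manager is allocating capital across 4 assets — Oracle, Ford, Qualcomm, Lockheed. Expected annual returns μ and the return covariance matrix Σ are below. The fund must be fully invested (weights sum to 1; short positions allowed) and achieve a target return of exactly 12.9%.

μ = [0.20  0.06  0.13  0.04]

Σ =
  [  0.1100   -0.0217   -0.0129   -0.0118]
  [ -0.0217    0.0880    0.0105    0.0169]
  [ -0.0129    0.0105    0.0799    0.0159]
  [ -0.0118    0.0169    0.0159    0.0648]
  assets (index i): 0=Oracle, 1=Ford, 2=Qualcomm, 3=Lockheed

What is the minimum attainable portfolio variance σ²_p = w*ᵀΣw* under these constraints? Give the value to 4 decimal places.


0.0228

p=Σ⁻¹μ = [2.2542  0.9585  1.7980  0.3366]
q=Σ⁻¹𝟙 = [13.8838  11.1129  10.8282  12.4051]
a=μᵀp=0.755568  b=𝟙ᵀp=5.347399  c=𝟙ᵀq=48.229992  D=ac−b²=7.846361
λ₁=(c·0.129−b)/D = (48.229992·0.129−5.347399)/7.846361 = 0.111424
λ₂=(a−b·0.129)/D = (0.755568−5.347399·0.129)/7.846361 = 0.008380
w* = 0.111424·p + 0.008380·q:
  w_0 = 0.111424·2.2542 + 0.008380·13.8838 = 0.3675  (Oracle)
  w_1 = 0.111424·0.9585 + 0.008380·11.1129 = 0.1999  (Ford)
  w_2 = 0.111424·1.7980 + 0.008380·10.8282 = 0.2911  (Qualcomm)
  w_3 = 0.111424·0.3366 + 0.008380·12.4051 = 0.1415  (Lockheed)
Σw_i=1.0000  μᵀw=0.1290
σ²=wᵀΣw=λ₁·μ_p+λ₂ = 0.111424·0.129 + 0.008380 = 0.022754 ≈ 0.0228


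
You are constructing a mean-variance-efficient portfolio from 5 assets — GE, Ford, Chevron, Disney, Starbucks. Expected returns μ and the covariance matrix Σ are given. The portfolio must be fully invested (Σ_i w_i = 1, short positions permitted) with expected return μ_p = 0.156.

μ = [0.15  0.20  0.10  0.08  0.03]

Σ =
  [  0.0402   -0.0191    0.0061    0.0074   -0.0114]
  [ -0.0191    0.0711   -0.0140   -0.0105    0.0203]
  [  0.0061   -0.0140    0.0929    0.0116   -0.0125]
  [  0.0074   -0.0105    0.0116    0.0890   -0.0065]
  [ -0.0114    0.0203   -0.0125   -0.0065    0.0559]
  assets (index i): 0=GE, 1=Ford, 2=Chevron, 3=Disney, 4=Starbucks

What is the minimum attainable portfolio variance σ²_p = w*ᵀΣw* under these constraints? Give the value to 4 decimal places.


0.0122

x=Σ⁻¹μ = [5.6828  4.6073  1.3512  0.8245  0.4205]
y=Σ⁻¹𝟙 = [37.5918  22.1337  13.2308  10.5825  21.7067]
a=μᵀx=1.987588  b=𝟙ᵀx=12.886387  c=𝟙ᵀy=105.245448  D=ac−b²=43.125564
λ₁=(c·0.156−b)/D = (105.245448·0.156−12.886387)/43.125564 = 0.081898
λ₂=(a−b·0.156)/D = (1.987588−12.886387·0.156)/43.125564 = -0.000526
w* = 0.081898·x + -0.000526·y:
  w_0 = 0.081898·5.6828 + -0.000526·37.5918 = 0.4456  (GE)
  w_1 = 0.081898·4.6073 + -0.000526·22.1337 = 0.3657  (Ford)
  w_2 = 0.081898·1.3512 + -0.000526·13.2308 = 0.1037  (Chevron)
  w_3 = 0.081898·0.8245 + -0.000526·10.5825 = 0.0620  (Disney)
  w_4 = 0.081898·0.4205 + -0.000526·21.7067 = 0.0230  (Starbucks)
Σw_i=1.0000  μᵀw=0.1560
σ²=wᵀΣw=λ₁·μ_p+λ₂ = 0.081898·0.156 + -0.000526 = 0.012250 ≈ 0.0122


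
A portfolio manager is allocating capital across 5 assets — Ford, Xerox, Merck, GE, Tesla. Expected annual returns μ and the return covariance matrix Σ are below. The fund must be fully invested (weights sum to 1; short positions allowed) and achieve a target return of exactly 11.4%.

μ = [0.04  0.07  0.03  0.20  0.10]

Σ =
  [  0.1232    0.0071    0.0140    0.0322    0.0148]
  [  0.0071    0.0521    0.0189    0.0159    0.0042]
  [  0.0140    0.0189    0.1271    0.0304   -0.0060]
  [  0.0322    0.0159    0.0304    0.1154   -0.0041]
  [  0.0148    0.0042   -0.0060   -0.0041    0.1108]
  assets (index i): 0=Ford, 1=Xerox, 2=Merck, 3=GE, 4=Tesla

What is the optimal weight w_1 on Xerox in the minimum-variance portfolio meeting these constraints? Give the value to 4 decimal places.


p=Σ⁻¹μ = [-0.2806  0.8450  -0.2422  1.7929  0.9612]
q=Σ⁻¹𝟙 = [4.5965  14.9253  4.4691  4.4424  8.2519]
a=μᵀp=0.495365  b=𝟙ᵀp=3.076375  c=𝟙ᵀq=36.685212  D=ac−b²=8.708474
λ₁=(c·0.114−b)/D = (36.685212·0.114−3.076375)/8.708474 = 0.126973
λ₂=(a−b·0.114)/D = (0.495365−3.076375·0.114)/8.708474 = 0.016611
w* = 0.126973·p + 0.016611·q:
  w_0 = 0.126973·-0.2806 + 0.016611·4.5965 = 0.0407  (Ford)
  w_1 = 0.126973·0.8450 + 0.016611·14.9253 = 0.3552  (Xerox)
  w_2 = 0.126973·-0.2422 + 0.016611·4.4691 = 0.0435  (Merck)
  w_3 = 0.126973·1.7929 + 0.016611·4.4424 = 0.3014  (GE)
  w_4 = 0.126973·0.9612 + 0.016611·8.2519 = 0.2591  (Tesla)
Σw_i=1.0000  μᵀw=0.1140
σ²=wᵀΣw=λ₁·μ_p+λ₂ = 0.126973·0.114 + 0.016611 = 0.031086 ≈ 0.0311

0.3552


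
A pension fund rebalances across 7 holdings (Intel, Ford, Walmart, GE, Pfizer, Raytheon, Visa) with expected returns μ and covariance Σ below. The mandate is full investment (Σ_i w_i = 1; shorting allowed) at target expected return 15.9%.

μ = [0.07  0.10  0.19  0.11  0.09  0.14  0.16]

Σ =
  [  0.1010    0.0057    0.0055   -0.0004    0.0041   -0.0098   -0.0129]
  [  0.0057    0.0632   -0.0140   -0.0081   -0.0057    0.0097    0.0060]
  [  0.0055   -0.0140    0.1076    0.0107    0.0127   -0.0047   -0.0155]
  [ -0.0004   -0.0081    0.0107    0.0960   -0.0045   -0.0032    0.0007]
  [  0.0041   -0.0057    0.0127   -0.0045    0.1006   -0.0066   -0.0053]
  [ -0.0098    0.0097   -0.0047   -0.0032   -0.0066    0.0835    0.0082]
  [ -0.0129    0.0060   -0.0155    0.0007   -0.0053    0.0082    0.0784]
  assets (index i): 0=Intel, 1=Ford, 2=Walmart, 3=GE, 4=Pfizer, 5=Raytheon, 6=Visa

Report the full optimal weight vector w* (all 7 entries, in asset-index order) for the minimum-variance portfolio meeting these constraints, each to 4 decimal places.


-0.0101  0.0994  0.3524  0.0505  0.0075  0.1735  0.3268

x=Σ⁻¹μ = [0.9006  1.7376  2.1285  1.1400  0.9675  1.5881  2.3660]
y=Σ⁻¹𝟙 = [11.0102  16.5235  11.0986  11.4254  11.0990  11.8246  14.9080]
a=μᵀx=1.454574  b=𝟙ᵀx=10.828230  c=𝟙ᵀy=87.889326  D=ac−b²=10.590978
λ₁=(c·0.159−b)/D = (87.889326·0.159−10.828230)/10.590978 = 0.297062
λ₂=(a−b·0.159)/D = (1.454574−10.828230·0.159)/10.590978 = -0.025221
w* = 0.297062·x + -0.025221·y:
  w_0 = 0.297062·0.9006 + -0.025221·11.0102 = -0.0101  (Intel)
  w_1 = 0.297062·1.7376 + -0.025221·16.5235 = 0.0994  (Ford)
  w_2 = 0.297062·2.1285 + -0.025221·11.0986 = 0.3524  (Walmart)
  w_3 = 0.297062·1.1400 + -0.025221·11.4254 = 0.0505  (GE)
  w_4 = 0.297062·0.9675 + -0.025221·11.0990 = 0.0075  (Pfizer)
  w_5 = 0.297062·1.5881 + -0.025221·11.8246 = 0.1735  (Raytheon)
  w_6 = 0.297062·2.3660 + -0.025221·14.9080 = 0.3268  (Visa)
Σw_i=1.0000  μᵀw=0.1590
σ²=wᵀΣw=λ₁·μ_p+λ₂ = 0.297062·0.159 + -0.025221 = 0.022012 ≈ 0.0220


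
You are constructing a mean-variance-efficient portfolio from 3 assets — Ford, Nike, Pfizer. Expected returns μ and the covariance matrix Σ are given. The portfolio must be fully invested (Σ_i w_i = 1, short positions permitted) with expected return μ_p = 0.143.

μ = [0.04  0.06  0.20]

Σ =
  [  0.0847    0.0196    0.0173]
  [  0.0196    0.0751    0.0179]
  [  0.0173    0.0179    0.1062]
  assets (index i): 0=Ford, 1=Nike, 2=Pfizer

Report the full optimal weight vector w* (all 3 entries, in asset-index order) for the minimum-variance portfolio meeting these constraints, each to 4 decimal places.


x=Σ⁻¹μ = [0.0171  0.3608  1.8196]
y=Σ⁻¹𝟙 = [8.2627  9.6222  6.4484]
a=μᵀx=0.386259  b=𝟙ᵀx=2.197515  c=𝟙ᵀy=24.333236  D=ac−b²=4.569862
λ₁=(c·0.143−b)/D = (24.333236·0.143−2.197515)/4.569862 = 0.280564
λ₂=(a−b·0.143)/D = (0.386259−2.197515·0.143)/4.569862 = 0.015759
w* = 0.280564·x + 0.015759·y:
  w_0 = 0.280564·0.0171 + 0.015759·8.2627 = 0.1350  (Ford)
  w_1 = 0.280564·0.3608 + 0.015759·9.6222 = 0.2528  (Nike)
  w_2 = 0.280564·1.8196 + 0.015759·6.4484 = 0.6121  (Pfizer)
Σw_i=1.0000  μᵀw=0.1430
σ²=wᵀΣw=λ₁·μ_p+λ₂ = 0.280564·0.143 + 0.015759 = 0.055879 ≈ 0.0559

0.1350  0.2528  0.6121


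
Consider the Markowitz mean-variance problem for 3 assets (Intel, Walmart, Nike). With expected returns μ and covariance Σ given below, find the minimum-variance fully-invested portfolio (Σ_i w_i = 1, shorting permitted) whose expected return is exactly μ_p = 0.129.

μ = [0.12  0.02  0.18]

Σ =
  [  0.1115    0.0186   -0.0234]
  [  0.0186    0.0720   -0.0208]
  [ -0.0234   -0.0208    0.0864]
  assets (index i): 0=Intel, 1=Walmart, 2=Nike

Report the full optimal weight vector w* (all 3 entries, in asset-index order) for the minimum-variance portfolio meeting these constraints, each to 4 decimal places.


0.2855  0.2117  0.5028

x=Σ⁻¹μ = [1.5245  0.6503  2.6528]
y=Σ⁻¹𝟙 = [10.0405  16.5772  18.2842]
a=μᵀx=0.673442  b=𝟙ᵀx=4.827554  c=𝟙ᵀy=44.901854  D=ac−b²=6.933497
λ₁=(c·0.129−b)/D = (44.901854·0.129−4.827554)/6.933497 = 0.139148
λ₂=(a−b·0.129)/D = (0.673442−4.827554·0.129)/6.933497 = 0.007310
w* = 0.139148·x + 0.007310·y:
  w_0 = 0.139148·1.5245 + 0.007310·10.0405 = 0.2855  (Intel)
  w_1 = 0.139148·0.6503 + 0.007310·16.5772 = 0.2117  (Walmart)
  w_2 = 0.139148·2.6528 + 0.007310·18.2842 = 0.5028  (Nike)
Σw_i=1.0000  μᵀw=0.1290
σ²=wᵀΣw=λ₁·μ_p+λ₂ = 0.139148·0.129 + 0.007310 = 0.025261 ≈ 0.0253


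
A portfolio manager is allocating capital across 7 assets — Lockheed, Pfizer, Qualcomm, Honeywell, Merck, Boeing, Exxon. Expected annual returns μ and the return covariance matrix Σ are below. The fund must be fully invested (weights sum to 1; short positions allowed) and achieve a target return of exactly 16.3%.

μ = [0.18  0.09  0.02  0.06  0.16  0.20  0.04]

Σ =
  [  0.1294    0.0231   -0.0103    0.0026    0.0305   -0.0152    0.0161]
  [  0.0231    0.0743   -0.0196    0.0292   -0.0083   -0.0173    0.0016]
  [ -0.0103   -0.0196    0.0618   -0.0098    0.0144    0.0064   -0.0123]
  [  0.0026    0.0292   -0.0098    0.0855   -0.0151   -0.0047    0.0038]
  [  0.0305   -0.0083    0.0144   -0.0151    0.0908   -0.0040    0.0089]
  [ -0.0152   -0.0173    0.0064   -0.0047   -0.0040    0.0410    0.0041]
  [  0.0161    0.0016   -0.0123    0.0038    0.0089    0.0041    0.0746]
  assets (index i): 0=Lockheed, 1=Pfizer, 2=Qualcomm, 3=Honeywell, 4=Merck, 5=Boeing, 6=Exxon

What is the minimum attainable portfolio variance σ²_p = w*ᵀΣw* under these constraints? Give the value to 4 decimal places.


0.0126

p=Σ⁻¹μ = [1.3444  2.3799  0.1781  0.5929  1.9307  6.6493  -0.4016]
q=Σ⁻¹𝟙 = [5.4687  22.5376  22.4578  9.3813  9.5220  33.2258  12.0041]
a=μᵀp=2.118031  b=𝟙ᵀp=12.673633  c=𝟙ᵀq=114.597238  D=ac−b²=82.099579
λ₁=(c·0.163−b)/D = (114.597238·0.163−12.673633)/82.099579 = 0.073152
λ₂=(a−b·0.163)/D = (2.118031−12.673633·0.163)/82.099579 = 0.000636
w* = 0.073152·p + 0.000636·q:
  w_0 = 0.073152·1.3444 + 0.000636·5.4687 = 0.1018  (Lockheed)
  w_1 = 0.073152·2.3799 + 0.000636·22.5376 = 0.1884  (Pfizer)
  w_2 = 0.073152·0.1781 + 0.000636·22.4578 = 0.0273  (Qualcomm)
  w_3 = 0.073152·0.5929 + 0.000636·9.3813 = 0.0493  (Honeywell)
  w_4 = 0.073152·1.9307 + 0.000636·9.5220 = 0.1473  (Merck)
  w_5 = 0.073152·6.6493 + 0.000636·33.2258 = 0.5075  (Boeing)
  w_6 = 0.073152·-0.4016 + 0.000636·12.0041 = -0.0217  (Exxon)
Σw_i=1.0000  μᵀw=0.1630
σ²=wᵀΣw=λ₁·μ_p+λ₂ = 0.073152·0.163 + 0.000636 = 0.012560 ≈ 0.0126


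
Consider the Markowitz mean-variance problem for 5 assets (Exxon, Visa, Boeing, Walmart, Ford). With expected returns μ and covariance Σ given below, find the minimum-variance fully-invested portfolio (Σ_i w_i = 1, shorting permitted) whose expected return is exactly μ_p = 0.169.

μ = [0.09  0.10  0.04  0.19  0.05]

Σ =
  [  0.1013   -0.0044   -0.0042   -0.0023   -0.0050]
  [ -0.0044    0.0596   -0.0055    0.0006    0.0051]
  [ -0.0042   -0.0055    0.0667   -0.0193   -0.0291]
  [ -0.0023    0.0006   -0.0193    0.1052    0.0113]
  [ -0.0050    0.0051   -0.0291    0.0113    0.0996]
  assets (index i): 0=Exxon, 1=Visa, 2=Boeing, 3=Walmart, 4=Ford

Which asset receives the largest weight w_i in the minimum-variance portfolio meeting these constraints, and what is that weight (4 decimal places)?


u=Σ⁻¹μ = [1.1237  1.8374  1.7405  2.0601  0.7391]
v=Σ⁻¹𝟙 = [12.9782  18.8079  28.3654  13.1107  16.5286]
a=μᵀu=0.782873  b=𝟙ᵀu=7.500901  c=𝟙ᵀv=89.790762  D=ac−b²=14.031212
λ₁=(c·0.169−b)/D = (89.790762·0.169−7.500901)/14.031212 = 0.546905
λ₂=(a−b·0.169)/D = (0.782873−7.500901·0.169)/14.031212 = -0.034550
w* = 0.546905·u + -0.034550·v:
  w_0 = 0.546905·1.1237 + -0.034550·12.9782 = 0.1662  (Exxon)
  w_1 = 0.546905·1.8374 + -0.034550·18.8079 = 0.3551  (Visa)
  w_2 = 0.546905·1.7405 + -0.034550·28.3654 = -0.0281  (Boeing)
  w_3 = 0.546905·2.0601 + -0.034550·13.1107 = 0.6737  (Walmart)
  w_4 = 0.546905·0.7391 + -0.034550·16.5286 = -0.1668  (Ford)
Σw_i=1.0000  μᵀw=0.1690
σ²=wᵀΣw=λ₁·μ_p+λ₂ = 0.546905·0.169 + -0.034550 = 0.057877 ≈ 0.0579

Walmart (0.6737)
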